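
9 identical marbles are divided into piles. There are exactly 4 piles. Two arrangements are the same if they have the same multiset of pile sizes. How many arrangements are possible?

6

Listing the qualifying partitions of 9:
6 + 1 + 1 + 1
5 + 2 + 1 + 1
4 + 3 + 1 + 1
4 + 2 + 2 + 1
3 + 3 + 2 + 1
3 + 2 + 2 + 2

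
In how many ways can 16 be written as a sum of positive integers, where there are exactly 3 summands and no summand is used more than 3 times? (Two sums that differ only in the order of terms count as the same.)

21

They are:
1+1+14
1+2+13
1+3+12
2+2+12
1+4+11
2+3+11
1+5+10
2+4+10
3+3+10
1+6+9
2+5+9
3+4+9
1+7+8
2+6+8
3+5+8
4+4+8
2+7+7
3+6+7
4+5+7
4+6+6
5+5+6
Counting gives 21.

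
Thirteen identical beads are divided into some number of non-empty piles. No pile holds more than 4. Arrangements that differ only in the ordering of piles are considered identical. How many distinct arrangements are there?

There are too many to list fully; the first 12 (by largest part) are:
4, 4, 4, 1
4, 4, 3, 2
4, 4, 3, 1, 1
4, 4, 2, 2, 1
4, 4, 2, 1, 1, 1
4, 4, 1, 1, 1, 1, 1
4, 3, 3, 3
4, 3, 3, 2, 1
4, 3, 3, 1, 1, 1
4, 3, 2, 2, 2
4, 3, 2, 2, 1, 1
4, 3, 2, 1, 1, 1, 1
…and 27 more, for 39 total.

39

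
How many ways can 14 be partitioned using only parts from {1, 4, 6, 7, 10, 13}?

Enumerating:
13+1
10+4
10+1+1+1+1
7+7
7+6+1
7+4+1+1+1
7+1+1+1+1+1+1+1
6+6+1+1
6+4+4
6+4+1+1+1+1
6+1+1+1+1+1+1+1+1
4+4+4+1+1
4+4+1+1+1+1+1+1
4+1+1+1+1+1+1+1+1+1+1
1+1+1+1+1+1+1+1+1+1+1+1+1+1

15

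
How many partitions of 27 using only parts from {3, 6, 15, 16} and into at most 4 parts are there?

2

The partitions of 27 that satisfy the conditions:
6,6,15
3,3,6,15
Counting gives 2.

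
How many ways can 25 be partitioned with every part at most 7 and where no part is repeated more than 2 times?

There are 82 such partitions.

82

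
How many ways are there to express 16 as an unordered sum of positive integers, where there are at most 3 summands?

30

A partial list (first 12 by largest part):
16
15,1
14,2
14,1,1
13,3
13,2,1
12,4
12,3,1
12,2,2
11,5
11,4,1
11,3,2
…and 18 more, for 30 total.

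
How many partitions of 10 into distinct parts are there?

10

Listing the qualifying partitions of 10:
10
9 + 1
8 + 2
7 + 3
7 + 2 + 1
6 + 4
6 + 3 + 1
5 + 4 + 1
5 + 3 + 2
4 + 3 + 2 + 1
That's 10 in total.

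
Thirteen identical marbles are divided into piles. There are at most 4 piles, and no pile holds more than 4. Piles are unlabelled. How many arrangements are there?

The partitions of 13 that satisfy the conditions:
1, 4, 4, 4
2, 3, 4, 4
3, 3, 3, 4
Counting gives 3.

3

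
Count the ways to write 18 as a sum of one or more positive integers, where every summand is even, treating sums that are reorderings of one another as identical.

A partial list (first 12 by largest part):
18
16 + 2
14 + 4
14 + 2 + 2
12 + 6
12 + 4 + 2
12 + 2 + 2 + 2
10 + 8
10 + 6 + 2
10 + 4 + 4
10 + 4 + 2 + 2
10 + 2 + 2 + 2 + 2
…and 18 more, for 30 total.

30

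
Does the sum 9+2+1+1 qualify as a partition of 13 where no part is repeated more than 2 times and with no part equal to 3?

The parts sum to 13, and the condition 'no summand is used more than 2 times' holds; the condition 'no summand equals 3' holds.

Yes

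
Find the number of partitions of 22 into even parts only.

56

A partial list (first 12 by largest part):
22
2+20
4+18
2+2+18
6+16
2+4+16
2+2+2+16
8+14
2+6+14
4+4+14
2+2+4+14
2+2+2+2+14
…and 44 more, for 56 total.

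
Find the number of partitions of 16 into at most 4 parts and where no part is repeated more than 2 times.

59

There are too many to list fully; the first 12 (by largest part) are:
16
1,15
2,14
1,1,14
3,13
1,2,13
4,12
1,3,12
2,2,12
1,1,2,12
5,11
1,4,11
…and 47 more, for 59 total.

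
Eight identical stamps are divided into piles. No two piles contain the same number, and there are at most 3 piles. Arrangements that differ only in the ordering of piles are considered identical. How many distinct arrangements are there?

6

Enumerating:
8
7 + 1
6 + 2
5 + 3
5 + 2 + 1
4 + 3 + 1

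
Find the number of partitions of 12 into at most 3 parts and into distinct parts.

13

Enumerating:
12
11, 1
10, 2
9, 3
9, 2, 1
8, 4
8, 3, 1
7, 5
7, 4, 1
7, 3, 2
6, 5, 1
6, 4, 2
5, 4, 3
That's 13 in total.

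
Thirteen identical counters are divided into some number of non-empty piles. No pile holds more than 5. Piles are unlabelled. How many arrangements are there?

57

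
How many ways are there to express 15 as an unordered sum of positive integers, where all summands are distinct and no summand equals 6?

21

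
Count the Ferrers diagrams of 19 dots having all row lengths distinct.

54

There are too many to list fully; the first 12 (by largest part) are:
19
18,1
17,2
16,3
16,2,1
15,4
15,3,1
14,5
14,4,1
14,3,2
13,6
13,5,1
…and 42 more, for 54 total.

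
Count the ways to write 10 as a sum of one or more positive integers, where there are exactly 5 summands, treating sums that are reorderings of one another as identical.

Enumerating:
1 + 1 + 1 + 1 + 6
1 + 1 + 1 + 2 + 5
1 + 1 + 1 + 3 + 4
1 + 1 + 2 + 2 + 4
1 + 1 + 2 + 3 + 3
1 + 2 + 2 + 2 + 3
2 + 2 + 2 + 2 + 2
That's 7 in total.

7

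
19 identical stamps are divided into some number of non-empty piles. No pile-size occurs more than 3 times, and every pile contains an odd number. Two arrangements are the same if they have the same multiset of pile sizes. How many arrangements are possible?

24

The partitions of 19 that satisfy the conditions:
19
17 + 1 + 1
15 + 3 + 1
13 + 5 + 1
13 + 3 + 3
13 + 3 + 1 + 1 + 1
11 + 7 + 1
11 + 5 + 3
11 + 5 + 1 + 1 + 1
11 + 3 + 3 + 1 + 1
9 + 9 + 1
9 + 7 + 3
9 + 7 + 1 + 1 + 1
9 + 5 + 5
9 + 5 + 3 + 1 + 1
9 + 3 + 3 + 3 + 1
7 + 7 + 5
7 + 7 + 3 + 1 + 1
7 + 5 + 5 + 1 + 1
7 + 5 + 3 + 3 + 1
7 + 3 + 3 + 3 + 1 + 1 + 1
5 + 5 + 5 + 3 + 1
5 + 5 + 3 + 3 + 3
5 + 5 + 3 + 3 + 1 + 1 + 1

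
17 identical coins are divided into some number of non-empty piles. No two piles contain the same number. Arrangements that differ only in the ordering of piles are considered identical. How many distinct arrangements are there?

38

A partial list (first 12 by largest part):
17
16+1
15+2
14+3
14+2+1
13+4
13+3+1
12+5
12+4+1
12+3+2
11+6
11+5+1
…and 26 more, for 38 total.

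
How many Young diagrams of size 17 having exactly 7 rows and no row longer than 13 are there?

38

There are too many to list fully; the first 12 (by largest part) are:
1, 1, 1, 1, 1, 1, 11
1, 1, 1, 1, 1, 2, 10
1, 1, 1, 1, 1, 3, 9
1, 1, 1, 1, 2, 2, 9
1, 1, 1, 1, 1, 4, 8
1, 1, 1, 1, 2, 3, 8
1, 1, 1, 2, 2, 2, 8
1, 1, 1, 1, 1, 5, 7
1, 1, 1, 1, 2, 4, 7
1, 1, 1, 1, 3, 3, 7
1, 1, 1, 2, 2, 3, 7
1, 1, 2, 2, 2, 2, 7
…and 26 more, for 38 total.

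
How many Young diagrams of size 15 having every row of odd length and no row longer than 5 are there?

Listing the qualifying partitions of 15:
5, 5, 5
1, 1, 3, 5, 5
1, 1, 1, 1, 1, 5, 5
1, 3, 3, 3, 5
1, 1, 1, 1, 3, 3, 5
1, 1, 1, 1, 1, 1, 1, 3, 5
1, 1, 1, 1, 1, 1, 1, 1, 1, 1, 5
3, 3, 3, 3, 3
1, 1, 1, 3, 3, 3, 3
1, 1, 1, 1, 1, 1, 3, 3, 3
1, 1, 1, 1, 1, 1, 1, 1, 1, 3, 3
1, 1, 1, 1, 1, 1, 1, 1, 1, 1, 1, 1, 3
1, 1, 1, 1, 1, 1, 1, 1, 1, 1, 1, 1, 1, 1, 1

13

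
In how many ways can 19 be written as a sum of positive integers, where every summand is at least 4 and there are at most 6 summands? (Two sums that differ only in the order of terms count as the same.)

18

They are:
19
15 + 4
14 + 5
13 + 6
12 + 7
11 + 8
11 + 4 + 4
10 + 9
10 + 5 + 4
9 + 6 + 4
9 + 5 + 5
8 + 7 + 4
8 + 6 + 5
7 + 7 + 5
7 + 6 + 6
7 + 4 + 4 + 4
6 + 5 + 4 + 4
5 + 5 + 5 + 4
That's 18 in total.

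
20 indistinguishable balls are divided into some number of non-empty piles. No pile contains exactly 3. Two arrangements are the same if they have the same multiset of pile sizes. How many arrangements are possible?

A full systematic count gives 330.

330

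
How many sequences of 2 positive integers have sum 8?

Equivalently, choose which 1 of the 7 gaps become plus signs: C(7,1) = 7.

7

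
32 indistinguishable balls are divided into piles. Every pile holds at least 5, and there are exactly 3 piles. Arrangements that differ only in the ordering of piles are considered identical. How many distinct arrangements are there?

There are too many to list fully; the first 12 (by largest part) are:
22, 5, 5
21, 6, 5
20, 7, 5
20, 6, 6
19, 8, 5
19, 7, 6
18, 9, 5
18, 8, 6
18, 7, 7
17, 10, 5
17, 9, 6
17, 8, 7
…and 21 more, for 33 total.

33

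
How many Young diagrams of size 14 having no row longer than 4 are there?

47

A partial list (first 12 by largest part):
2, 4, 4, 4
1, 1, 4, 4, 4
3, 3, 4, 4
1, 2, 3, 4, 4
1, 1, 1, 3, 4, 4
2, 2, 2, 4, 4
1, 1, 2, 2, 4, 4
1, 1, 1, 1, 2, 4, 4
1, 1, 1, 1, 1, 1, 4, 4
1, 3, 3, 3, 4
2, 2, 3, 3, 4
1, 1, 2, 3, 3, 4
…and 35 more, for 47 total.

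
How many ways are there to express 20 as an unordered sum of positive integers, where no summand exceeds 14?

608

Counting exhaustively, 608 partitions satisfy the conditions.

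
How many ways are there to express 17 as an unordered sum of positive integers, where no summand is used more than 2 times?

A full systematic count gives 108.

108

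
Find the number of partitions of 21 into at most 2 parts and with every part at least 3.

The partitions of 21 that satisfy the conditions:
21
3,18
4,17
5,16
6,15
7,14
8,13
9,12
10,11

9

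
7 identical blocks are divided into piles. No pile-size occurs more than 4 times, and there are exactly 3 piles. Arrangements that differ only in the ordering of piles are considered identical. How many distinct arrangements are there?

Listing the qualifying partitions of 7:
1 + 1 + 5
1 + 2 + 4
1 + 3 + 3
2 + 2 + 3
Counting gives 4.

4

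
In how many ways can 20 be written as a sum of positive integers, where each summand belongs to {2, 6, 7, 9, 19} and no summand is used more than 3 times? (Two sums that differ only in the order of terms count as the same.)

Listing the qualifying partitions of 20:
9,9,2
9,7,2,2
7,7,6
7,7,2,2,2
6,6,6,2

5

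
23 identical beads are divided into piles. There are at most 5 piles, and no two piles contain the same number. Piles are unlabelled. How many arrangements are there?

Enumerating by decreasing first part gives 102 partitions in all.

102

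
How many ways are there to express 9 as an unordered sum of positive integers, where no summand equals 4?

23

Listing the qualifying partitions of 9:
9
8 + 1
7 + 2
7 + 1 + 1
6 + 3
6 + 2 + 1
6 + 1 + 1 + 1
5 + 3 + 1
5 + 2 + 2
5 + 2 + 1 + 1
5 + 1 + 1 + 1 + 1
3 + 3 + 3
3 + 3 + 2 + 1
3 + 3 + 1 + 1 + 1
3 + 2 + 2 + 2
3 + 2 + 2 + 1 + 1
3 + 2 + 1 + 1 + 1 + 1
3 + 1 + 1 + 1 + 1 + 1 + 1
2 + 2 + 2 + 2 + 1
2 + 2 + 2 + 1 + 1 + 1
2 + 2 + 1 + 1 + 1 + 1 + 1
2 + 1 + 1 + 1 + 1 + 1 + 1 + 1
1 + 1 + 1 + 1 + 1 + 1 + 1 + 1 + 1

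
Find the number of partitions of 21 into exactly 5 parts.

101

A full systematic count gives 101.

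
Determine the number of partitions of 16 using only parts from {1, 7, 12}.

4

Listing the qualifying partitions of 16:
12,1,1,1,1
7,7,1,1
7,1,1,1,1,1,1,1,1,1
1,1,1,1,1,1,1,1,1,1,1,1,1,1,1,1
Counting gives 4.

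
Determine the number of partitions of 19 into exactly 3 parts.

30

A partial list (first 12 by largest part):
1+1+17
1+2+16
1+3+15
2+2+15
1+4+14
2+3+14
1+5+13
2+4+13
3+3+13
1+6+12
2+5+12
3+4+12
…and 18 more, for 30 total.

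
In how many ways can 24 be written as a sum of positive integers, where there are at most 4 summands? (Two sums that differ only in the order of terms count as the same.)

169

There are 169 such partitions.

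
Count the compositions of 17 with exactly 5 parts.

1820

Place 4 bars in the 16 internal gaps of a row of 17 dots: C(16,4) = 1820.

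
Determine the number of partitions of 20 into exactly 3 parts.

33

A partial list (first 12 by largest part):
18 + 1 + 1
17 + 2 + 1
16 + 3 + 1
16 + 2 + 2
15 + 4 + 1
15 + 3 + 2
14 + 5 + 1
14 + 4 + 2
14 + 3 + 3
13 + 6 + 1
13 + 5 + 2
13 + 4 + 3
…and 21 more, for 33 total.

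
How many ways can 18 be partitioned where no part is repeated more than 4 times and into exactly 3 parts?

27

A partial list (first 12 by largest part):
16 + 1 + 1
15 + 2 + 1
14 + 3 + 1
14 + 2 + 2
13 + 4 + 1
13 + 3 + 2
12 + 5 + 1
12 + 4 + 2
12 + 3 + 3
11 + 6 + 1
11 + 5 + 2
11 + 4 + 3
…and 15 more, for 27 total.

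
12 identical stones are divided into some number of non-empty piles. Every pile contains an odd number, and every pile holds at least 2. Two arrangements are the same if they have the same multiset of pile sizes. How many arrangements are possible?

3

Listing the qualifying partitions of 12:
9 + 3
7 + 5
3 + 3 + 3 + 3
Counting gives 3.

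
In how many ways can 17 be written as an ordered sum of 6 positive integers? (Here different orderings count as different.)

By stars and bars with positive parts, the count is C(16,5) = 4368.

4368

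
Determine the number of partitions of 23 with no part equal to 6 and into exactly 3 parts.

36

A partial list (first 12 by largest part):
21+1+1
20+2+1
19+3+1
19+2+2
18+4+1
18+3+2
17+5+1
17+4+2
17+3+3
16+5+2
16+4+3
15+7+1
…and 24 more, for 36 total.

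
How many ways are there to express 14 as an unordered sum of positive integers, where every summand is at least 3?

13

Enumerating:
14
3+11
4+10
5+9
6+8
3+3+8
7+7
3+4+7
3+5+6
4+4+6
4+5+5
3+3+3+5
3+3+4+4
Counting gives 13.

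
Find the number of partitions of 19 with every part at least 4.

They are:
19
15, 4
14, 5
13, 6
12, 7
11, 8
11, 4, 4
10, 9
10, 5, 4
9, 6, 4
9, 5, 5
8, 7, 4
8, 6, 5
7, 7, 5
7, 6, 6
7, 4, 4, 4
6, 5, 4, 4
5, 5, 5, 4
That's 18 in total.

18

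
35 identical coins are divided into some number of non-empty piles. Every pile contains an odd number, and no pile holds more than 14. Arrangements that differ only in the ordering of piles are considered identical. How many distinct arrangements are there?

385

Counting exhaustively, 385 partitions satisfy the conditions.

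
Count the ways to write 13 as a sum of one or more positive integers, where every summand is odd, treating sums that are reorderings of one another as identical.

18

They are:
13
1+1+11
1+3+9
1+1+1+1+9
1+5+7
3+3+7
1+1+1+3+7
1+1+1+1+1+1+7
3+5+5
1+1+1+5+5
1+1+3+3+5
1+1+1+1+1+3+5
1+1+1+1+1+1+1+1+5
1+3+3+3+3
1+1+1+1+3+3+3
1+1+1+1+1+1+1+3+3
1+1+1+1+1+1+1+1+1+1+3
1+1+1+1+1+1+1+1+1+1+1+1+1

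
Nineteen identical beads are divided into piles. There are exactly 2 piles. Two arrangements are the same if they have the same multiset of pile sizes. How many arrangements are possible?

9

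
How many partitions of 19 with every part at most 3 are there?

40

A partial list (first 12 by largest part):
3 + 3 + 3 + 3 + 3 + 3 + 1
3 + 3 + 3 + 3 + 3 + 2 + 2
3 + 3 + 3 + 3 + 3 + 2 + 1 + 1
3 + 3 + 3 + 3 + 3 + 1 + 1 + 1 + 1
3 + 3 + 3 + 3 + 2 + 2 + 2 + 1
3 + 3 + 3 + 3 + 2 + 2 + 1 + 1 + 1
3 + 3 + 3 + 3 + 2 + 1 + 1 + 1 + 1 + 1
3 + 3 + 3 + 3 + 1 + 1 + 1 + 1 + 1 + 1 + 1
3 + 3 + 3 + 2 + 2 + 2 + 2 + 2
3 + 3 + 3 + 2 + 2 + 2 + 2 + 1 + 1
3 + 3 + 3 + 2 + 2 + 2 + 1 + 1 + 1 + 1
3 + 3 + 3 + 2 + 2 + 1 + 1 + 1 + 1 + 1 + 1
…and 28 more, for 40 total.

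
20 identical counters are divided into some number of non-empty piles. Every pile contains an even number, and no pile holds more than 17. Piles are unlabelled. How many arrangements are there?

40

There are too many to list fully; the first 12 (by largest part) are:
16, 4
16, 2, 2
14, 6
14, 4, 2
14, 2, 2, 2
12, 8
12, 6, 2
12, 4, 4
12, 4, 2, 2
12, 2, 2, 2, 2
10, 10
10, 8, 2
…and 28 more, for 40 total.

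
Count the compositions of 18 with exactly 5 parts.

2380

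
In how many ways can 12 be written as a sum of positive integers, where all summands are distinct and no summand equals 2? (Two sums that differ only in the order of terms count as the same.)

They are:
12
11, 1
9, 3
8, 4
8, 3, 1
7, 5
7, 4, 1
6, 5, 1
5, 4, 3

9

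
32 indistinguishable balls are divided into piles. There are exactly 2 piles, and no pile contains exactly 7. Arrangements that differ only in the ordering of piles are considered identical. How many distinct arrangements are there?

They are:
31, 1
30, 2
29, 3
28, 4
27, 5
26, 6
24, 8
23, 9
22, 10
21, 11
20, 12
19, 13
18, 14
17, 15
16, 16
Counting gives 15.

15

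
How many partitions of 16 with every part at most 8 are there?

186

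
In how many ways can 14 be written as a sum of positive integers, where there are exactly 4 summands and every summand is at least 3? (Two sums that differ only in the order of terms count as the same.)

They are:
5+3+3+3
4+4+3+3

2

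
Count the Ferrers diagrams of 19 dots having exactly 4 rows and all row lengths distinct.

Enumerating:
13,3,2,1
12,4,2,1
11,5,2,1
11,4,3,1
10,6,2,1
10,5,3,1
10,4,3,2
9,7,2,1
9,6,3,1
9,5,4,1
9,5,3,2
8,7,3,1
8,6,4,1
8,6,3,2
8,5,4,2
7,6,5,1
7,6,4,2
7,5,4,3
That's 18 in total.

18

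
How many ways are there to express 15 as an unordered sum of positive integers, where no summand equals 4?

A full systematic count gives 120.

120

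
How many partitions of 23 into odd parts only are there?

104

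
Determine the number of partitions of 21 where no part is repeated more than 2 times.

243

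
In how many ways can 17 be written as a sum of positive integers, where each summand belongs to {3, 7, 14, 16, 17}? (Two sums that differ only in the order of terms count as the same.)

Enumerating:
17
14+3
7+7+3
Counting gives 3.

3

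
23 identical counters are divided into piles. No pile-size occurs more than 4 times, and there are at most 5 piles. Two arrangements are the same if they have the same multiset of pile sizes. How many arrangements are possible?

291

Counting exhaustively, 291 partitions satisfy the conditions.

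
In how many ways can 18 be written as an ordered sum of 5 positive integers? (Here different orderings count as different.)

2380

A composition of 18 into 5 positive parts is chosen by placing 4 dividers among the 17 gaps between 18 units: C(17,4) = 2380.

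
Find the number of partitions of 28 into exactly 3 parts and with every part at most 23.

There are too many to list fully; the first 12 (by largest part) are:
23+4+1
23+3+2
22+5+1
22+4+2
22+3+3
21+6+1
21+5+2
21+4+3
20+7+1
20+6+2
20+5+3
20+4+4
…and 49 more, for 61 total.

61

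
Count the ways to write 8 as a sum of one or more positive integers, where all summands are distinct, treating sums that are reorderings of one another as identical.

6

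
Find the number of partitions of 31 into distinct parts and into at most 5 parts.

Counting exhaustively, 302 partitions satisfy the conditions.

302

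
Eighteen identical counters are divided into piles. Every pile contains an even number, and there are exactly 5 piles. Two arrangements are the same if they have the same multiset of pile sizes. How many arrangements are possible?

Enumerating:
10+2+2+2+2
8+4+2+2+2
6+6+2+2+2
6+4+4+2+2
4+4+4+4+2
Counting gives 5.

5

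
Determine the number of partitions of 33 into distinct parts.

Systematic enumeration (by largest part, then next-largest, …) yields 448.

448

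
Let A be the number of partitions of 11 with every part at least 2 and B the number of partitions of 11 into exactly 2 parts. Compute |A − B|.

9

Partitions of 11 with every part at least 2: 14.
Partitions of 11 into exactly 2 parts: 5.
|14 − 5| = 9.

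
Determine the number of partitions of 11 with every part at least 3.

6

Enumerating:
11
3,8
4,7
5,6
3,3,5
3,4,4
That's 6 in total.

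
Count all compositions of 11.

Each of the 10 gaps between 11 units is either a break or not: 2^10 = 1024.

1024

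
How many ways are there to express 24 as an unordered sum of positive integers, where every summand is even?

77

Counting exhaustively, 77 partitions satisfy the conditions.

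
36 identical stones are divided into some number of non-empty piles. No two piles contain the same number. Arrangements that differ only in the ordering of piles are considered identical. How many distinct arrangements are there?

668

There are 668 such partitions.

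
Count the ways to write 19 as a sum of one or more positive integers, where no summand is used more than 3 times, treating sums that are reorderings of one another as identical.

Enumerating by decreasing first part gives 258 partitions in all.

258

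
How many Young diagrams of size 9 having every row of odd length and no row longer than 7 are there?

7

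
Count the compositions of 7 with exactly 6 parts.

6

Place 5 bars in the 6 internal gaps of a row of 7 dots: C(6,5) = 6.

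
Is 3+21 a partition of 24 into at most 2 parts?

Yes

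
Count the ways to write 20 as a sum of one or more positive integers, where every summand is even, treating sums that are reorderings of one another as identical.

A partial list (first 12 by largest part):
20
18, 2
16, 4
16, 2, 2
14, 6
14, 4, 2
14, 2, 2, 2
12, 8
12, 6, 2
12, 4, 4
12, 4, 2, 2
12, 2, 2, 2, 2
…and 30 more, for 42 total.

42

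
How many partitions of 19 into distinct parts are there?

54

There are too many to list fully; the first 12 (by largest part) are:
19
1 + 18
2 + 17
3 + 16
1 + 2 + 16
4 + 15
1 + 3 + 15
5 + 14
1 + 4 + 14
2 + 3 + 14
6 + 13
1 + 5 + 13
…and 42 more, for 54 total.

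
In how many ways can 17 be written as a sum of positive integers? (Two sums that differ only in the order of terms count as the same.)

A full systematic count gives 297.

297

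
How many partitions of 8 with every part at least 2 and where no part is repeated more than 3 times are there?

6

Enumerating:
8
6 + 2
5 + 3
4 + 4
4 + 2 + 2
3 + 3 + 2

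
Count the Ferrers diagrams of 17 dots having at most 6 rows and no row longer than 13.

156

Enumerating by decreasing first part gives 156 partitions in all.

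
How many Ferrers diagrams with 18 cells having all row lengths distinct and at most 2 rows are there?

9

Listing the qualifying partitions of 18:
18
17, 1
16, 2
15, 3
14, 4
13, 5
12, 6
11, 7
10, 8
That's 9 in total.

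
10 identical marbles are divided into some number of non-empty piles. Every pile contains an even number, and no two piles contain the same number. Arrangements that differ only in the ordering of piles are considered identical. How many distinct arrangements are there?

The partitions of 10 that satisfy the conditions:
10
8 + 2
6 + 4

3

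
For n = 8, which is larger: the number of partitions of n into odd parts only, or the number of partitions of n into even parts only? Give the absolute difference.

1

Partitions of 8 into odd parts only: 6.
Partitions of 8 into even parts only: 5.
|6 − 5| = 1.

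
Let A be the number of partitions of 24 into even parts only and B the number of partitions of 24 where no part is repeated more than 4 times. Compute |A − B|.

Partitions of 24 into even parts only: 77.
Partitions of 24 where no part is repeated more than 4 times: 950.
|77 − 950| = 873.

873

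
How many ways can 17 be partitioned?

297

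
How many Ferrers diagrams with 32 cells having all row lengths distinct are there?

390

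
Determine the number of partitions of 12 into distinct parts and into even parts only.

They are:
12
2+10
4+8
2+4+6
Counting gives 4.

4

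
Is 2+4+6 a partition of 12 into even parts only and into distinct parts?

The parts sum to 12, and the condition 'every summand is even' holds; the condition 'all summands are distinct' holds.

Yes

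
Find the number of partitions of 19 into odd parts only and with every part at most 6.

They are:
1,3,5,5,5
1,1,1,1,5,5,5
3,3,3,5,5
1,1,1,3,3,5,5
1,1,1,1,1,1,3,5,5
1,1,1,1,1,1,1,1,1,5,5
1,1,3,3,3,3,5
1,1,1,1,1,3,3,3,5
1,1,1,1,1,1,1,1,3,3,5
1,1,1,1,1,1,1,1,1,1,1,3,5
1,1,1,1,1,1,1,1,1,1,1,1,1,1,5
1,3,3,3,3,3,3
1,1,1,1,3,3,3,3,3
1,1,1,1,1,1,1,3,3,3,3
1,1,1,1,1,1,1,1,1,1,3,3,3
1,1,1,1,1,1,1,1,1,1,1,1,1,3,3
1,1,1,1,1,1,1,1,1,1,1,1,1,1,1,1,3
1,1,1,1,1,1,1,1,1,1,1,1,1,1,1,1,1,1,1
That's 18 in total.

18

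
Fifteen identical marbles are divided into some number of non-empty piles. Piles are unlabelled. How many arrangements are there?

176

Direct enumeration gives 176 partitions.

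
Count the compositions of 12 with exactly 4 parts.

Equivalently, choose which 3 of the 11 gaps become plus signs: C(11,3) = 165.

165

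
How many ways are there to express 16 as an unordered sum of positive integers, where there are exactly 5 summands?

There are too many to list fully; the first 12 (by largest part) are:
12+1+1+1+1
11+2+1+1+1
10+3+1+1+1
10+2+2+1+1
9+4+1+1+1
9+3+2+1+1
9+2+2+2+1
8+5+1+1+1
8+4+2+1+1
8+3+3+1+1
8+3+2+2+1
8+2+2+2+2
…and 25 more, for 37 total.

37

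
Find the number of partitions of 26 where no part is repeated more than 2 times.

617

There are 617 such partitions.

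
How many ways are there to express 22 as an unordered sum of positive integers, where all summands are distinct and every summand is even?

12

Listing the qualifying partitions of 22:
22
20 + 2
18 + 4
16 + 6
16 + 4 + 2
14 + 8
14 + 6 + 2
12 + 10
12 + 8 + 2
12 + 6 + 4
10 + 8 + 4
10 + 6 + 4 + 2
That's 12 in total.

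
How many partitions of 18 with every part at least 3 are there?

There are too many to list fully; the first 12 (by largest part) are:
18
15,3
14,4
13,5
12,6
12,3,3
11,7
11,4,3
10,8
10,5,3
10,4,4
9,9
…and 21 more, for 33 total.

33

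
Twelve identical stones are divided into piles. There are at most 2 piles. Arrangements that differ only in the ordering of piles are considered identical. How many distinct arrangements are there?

Listing the qualifying partitions of 12:
12
11 + 1
10 + 2
9 + 3
8 + 4
7 + 5
6 + 6
That's 7 in total.

7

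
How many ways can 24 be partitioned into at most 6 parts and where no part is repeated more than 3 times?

A full systematic count gives 496.

496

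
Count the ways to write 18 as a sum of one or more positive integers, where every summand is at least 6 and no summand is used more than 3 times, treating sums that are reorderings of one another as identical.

Listing the qualifying partitions of 18:
18
12,6
11,7
10,8
9,9
6,6,6
Counting gives 6.

6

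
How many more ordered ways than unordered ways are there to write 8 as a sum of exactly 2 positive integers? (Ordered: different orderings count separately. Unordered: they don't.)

3

Ordered (compositions into 2 parts): C(7,1) = 7.
Partitions of 8 into exactly 2 parts: 4.
Difference: 7 − 4 = 3.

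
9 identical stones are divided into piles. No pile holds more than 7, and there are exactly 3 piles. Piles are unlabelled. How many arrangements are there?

They are:
7 + 1 + 1
6 + 2 + 1
5 + 3 + 1
5 + 2 + 2
4 + 4 + 1
4 + 3 + 2
3 + 3 + 3

7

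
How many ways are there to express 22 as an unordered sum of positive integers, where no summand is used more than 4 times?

Enumerating by decreasing first part gives 628 partitions in all.

628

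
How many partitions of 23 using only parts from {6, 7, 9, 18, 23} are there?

2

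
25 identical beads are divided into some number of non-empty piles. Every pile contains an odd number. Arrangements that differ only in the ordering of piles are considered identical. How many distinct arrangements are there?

Systematic enumeration (by largest part, then next-largest, …) yields 142.

142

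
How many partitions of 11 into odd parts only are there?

12

They are:
11
9+1+1
7+3+1
7+1+1+1+1
5+5+1
5+3+3
5+3+1+1+1
5+1+1+1+1+1+1
3+3+3+1+1
3+3+1+1+1+1+1
3+1+1+1+1+1+1+1+1
1+1+1+1+1+1+1+1+1+1+1
Counting gives 12.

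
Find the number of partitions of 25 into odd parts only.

142

There are 142 such partitions.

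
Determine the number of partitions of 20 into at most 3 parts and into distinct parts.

34

A partial list (first 12 by largest part):
20
19+1
18+2
17+3
17+2+1
16+4
16+3+1
15+5
15+4+1
15+3+2
14+6
14+5+1
…and 22 more, for 34 total.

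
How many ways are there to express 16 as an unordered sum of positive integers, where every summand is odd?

32

There are too many to list fully; the first 12 (by largest part) are:
15, 1
13, 3
13, 1, 1, 1
11, 5
11, 3, 1, 1
11, 1, 1, 1, 1, 1
9, 7
9, 5, 1, 1
9, 3, 3, 1
9, 3, 1, 1, 1, 1
9, 1, 1, 1, 1, 1, 1, 1
7, 7, 1, 1
…and 20 more, for 32 total.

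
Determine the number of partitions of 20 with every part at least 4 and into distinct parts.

The partitions of 20 that satisfy the conditions:
20
16+4
15+5
14+6
13+7
12+8
11+9
11+5+4
10+6+4
9+7+4
9+6+5
8+7+5

12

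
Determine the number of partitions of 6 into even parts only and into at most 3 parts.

Enumerating:
6
4,2
2,2,2

3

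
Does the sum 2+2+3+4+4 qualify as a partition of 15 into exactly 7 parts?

No

The parts sum to 15, and the condition 'there are exactly 7 summands' is violated.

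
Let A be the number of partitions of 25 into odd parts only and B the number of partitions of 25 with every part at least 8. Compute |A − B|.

135

Partitions of 25 into odd parts only: 142.
Partitions of 25 with every part at least 8: 7.
|142 − 7| = 135.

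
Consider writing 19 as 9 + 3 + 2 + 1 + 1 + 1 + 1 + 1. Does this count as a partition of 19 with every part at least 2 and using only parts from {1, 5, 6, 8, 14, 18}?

No

The parts sum to 19, and the condition 'every summand is at least 2' is violated.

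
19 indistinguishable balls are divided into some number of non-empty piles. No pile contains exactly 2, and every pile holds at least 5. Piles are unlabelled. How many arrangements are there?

Enumerating:
19
14+5
13+6
12+7
11+8
10+9
9+5+5
8+6+5
7+7+5
7+6+6
That's 10 in total.

10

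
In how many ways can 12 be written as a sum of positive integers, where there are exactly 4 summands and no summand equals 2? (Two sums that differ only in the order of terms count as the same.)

They are:
9,1,1,1
7,3,1,1
6,4,1,1
5,5,1,1
5,3,3,1
4,4,3,1
3,3,3,3
That's 7 in total.

7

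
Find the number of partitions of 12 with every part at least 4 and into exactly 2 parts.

They are:
4,8
5,7
6,6
Counting gives 3.

3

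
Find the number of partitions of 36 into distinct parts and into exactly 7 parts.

The partitions of 36 that satisfy the conditions:
15 + 6 + 5 + 4 + 3 + 2 + 1
14 + 7 + 5 + 4 + 3 + 2 + 1
13 + 8 + 5 + 4 + 3 + 2 + 1
13 + 7 + 6 + 4 + 3 + 2 + 1
12 + 9 + 5 + 4 + 3 + 2 + 1
12 + 8 + 6 + 4 + 3 + 2 + 1
12 + 7 + 6 + 5 + 3 + 2 + 1
11 + 10 + 5 + 4 + 3 + 2 + 1
11 + 9 + 6 + 4 + 3 + 2 + 1
11 + 8 + 7 + 4 + 3 + 2 + 1
11 + 8 + 6 + 5 + 3 + 2 + 1
11 + 7 + 6 + 5 + 4 + 2 + 1
10 + 9 + 7 + 4 + 3 + 2 + 1
10 + 9 + 6 + 5 + 3 + 2 + 1
10 + 8 + 7 + 5 + 3 + 2 + 1
10 + 8 + 6 + 5 + 4 + 2 + 1
10 + 7 + 6 + 5 + 4 + 3 + 1
9 + 8 + 7 + 6 + 3 + 2 + 1
9 + 8 + 7 + 5 + 4 + 2 + 1
9 + 8 + 6 + 5 + 4 + 3 + 1
9 + 7 + 6 + 5 + 4 + 3 + 2
That's 21 in total.

21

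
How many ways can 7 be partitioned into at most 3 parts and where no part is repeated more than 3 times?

8

They are:
7
6+1
5+2
5+1+1
4+3
4+2+1
3+3+1
3+2+2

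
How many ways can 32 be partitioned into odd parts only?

390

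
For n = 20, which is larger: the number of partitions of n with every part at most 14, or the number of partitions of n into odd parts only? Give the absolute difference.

Partitions of 20 with every part at most 14: 608.
Partitions of 20 into odd parts only: 64.
|608 − 64| = 544.

544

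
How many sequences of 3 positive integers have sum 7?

15

A composition of 7 into 3 positive parts is chosen by placing 2 dividers among the 6 gaps between 7 units: C(6,2) = 15.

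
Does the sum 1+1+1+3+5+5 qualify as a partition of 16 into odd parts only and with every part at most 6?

Yes

The parts sum to 16, and the condition 'every summand is odd' holds; the condition 'no summand exceeds 6' holds.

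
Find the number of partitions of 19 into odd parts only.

A partial list (first 12 by largest part):
19
17 + 1 + 1
15 + 3 + 1
15 + 1 + 1 + 1 + 1
13 + 5 + 1
13 + 3 + 3
13 + 3 + 1 + 1 + 1
13 + 1 + 1 + 1 + 1 + 1 + 1
11 + 7 + 1
11 + 5 + 3
11 + 5 + 1 + 1 + 1
11 + 3 + 3 + 1 + 1
…and 42 more, for 54 total.

54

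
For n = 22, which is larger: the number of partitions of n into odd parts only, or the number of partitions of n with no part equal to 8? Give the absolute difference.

778

Partitions of 22 into odd parts only: 89.
Partitions of 22 with no part equal to 8: 867.
|89 − 867| = 778.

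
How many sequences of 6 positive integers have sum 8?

21

A composition of 8 into 6 positive parts is chosen by placing 5 dividers among the 7 gaps between 8 units: C(7,5) = 21.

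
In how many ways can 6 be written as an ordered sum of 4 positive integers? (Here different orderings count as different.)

Place 3 bars in the 5 internal gaps of a row of 6 dots: C(5,3) = 10.

10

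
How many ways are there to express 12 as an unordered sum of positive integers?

77

There are 77 such partitions.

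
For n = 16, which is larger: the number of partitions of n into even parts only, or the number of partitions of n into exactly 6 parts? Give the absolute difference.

13

Partitions of 16 into even parts only: 22.
Partitions of 16 into exactly 6 parts: 35.
|22 − 35| = 13.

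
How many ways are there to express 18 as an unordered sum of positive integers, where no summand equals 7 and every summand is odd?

34

A partial list (first 12 by largest part):
1,17
3,15
1,1,1,15
5,13
1,1,3,13
1,1,1,1,1,13
1,1,5,11
1,3,3,11
1,1,1,1,3,11
1,1,1,1,1,1,1,11
9,9
1,3,5,9
…and 22 more, for 34 total.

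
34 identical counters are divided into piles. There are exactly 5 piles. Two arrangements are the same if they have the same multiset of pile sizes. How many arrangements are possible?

There are 603 such partitions.

603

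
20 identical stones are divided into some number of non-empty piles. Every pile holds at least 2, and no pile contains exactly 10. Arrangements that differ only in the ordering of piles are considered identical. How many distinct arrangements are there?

Counting exhaustively, 125 partitions satisfy the conditions.

125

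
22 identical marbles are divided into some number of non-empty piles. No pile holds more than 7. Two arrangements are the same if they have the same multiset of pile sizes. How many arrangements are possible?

522

There are 522 such partitions.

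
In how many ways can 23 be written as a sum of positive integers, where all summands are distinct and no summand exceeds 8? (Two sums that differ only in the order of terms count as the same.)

Enumerating:
2+6+7+8
3+5+7+8
1+2+5+7+8
1+3+4+7+8
4+5+6+8
1+3+5+6+8
2+3+4+6+8
1+2+3+4+5+8
1+4+5+6+7
2+3+5+6+7
1+2+3+4+6+7
Counting gives 11.

11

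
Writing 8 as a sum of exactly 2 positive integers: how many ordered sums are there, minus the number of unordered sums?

3

Ordered (compositions into 2 parts): C(7,1) = 7.
Unordered (partitions into 2 parts): 4.
Difference: 7 − 4 = 3.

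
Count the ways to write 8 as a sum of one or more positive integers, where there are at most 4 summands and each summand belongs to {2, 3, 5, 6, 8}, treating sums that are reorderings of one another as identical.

5

The partitions of 8 that satisfy the conditions:
8
6 + 2
5 + 3
3 + 3 + 2
2 + 2 + 2 + 2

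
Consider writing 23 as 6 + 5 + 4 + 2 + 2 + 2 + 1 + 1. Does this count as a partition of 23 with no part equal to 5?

The parts sum to 23, and the condition 'no summand equals 5' is violated.

No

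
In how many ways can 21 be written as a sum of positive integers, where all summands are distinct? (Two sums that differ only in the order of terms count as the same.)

There are 76 such partitions.

76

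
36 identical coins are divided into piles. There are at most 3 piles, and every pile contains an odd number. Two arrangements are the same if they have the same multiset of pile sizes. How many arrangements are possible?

9

The partitions of 36 that satisfy the conditions:
1,35
3,33
5,31
7,29
9,27
11,25
13,23
15,21
17,19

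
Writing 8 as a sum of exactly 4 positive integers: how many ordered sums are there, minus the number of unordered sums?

Compositions: C(7,3) = 35.
Partitions of 8 into exactly 4 parts: 5.
Difference: 35 − 5 = 30.

30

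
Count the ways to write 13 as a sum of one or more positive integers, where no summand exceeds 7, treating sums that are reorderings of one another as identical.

Direct enumeration gives 82 partitions.

82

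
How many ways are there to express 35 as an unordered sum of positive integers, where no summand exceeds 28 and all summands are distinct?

571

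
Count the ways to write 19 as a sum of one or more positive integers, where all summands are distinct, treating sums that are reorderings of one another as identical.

A partial list (first 12 by largest part):
19
18+1
17+2
16+3
16+2+1
15+4
15+3+1
14+5
14+4+1
14+3+2
13+6
13+5+1
…and 42 more, for 54 total.

54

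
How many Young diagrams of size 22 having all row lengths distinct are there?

89

Counting exhaustively, 89 partitions satisfy the conditions.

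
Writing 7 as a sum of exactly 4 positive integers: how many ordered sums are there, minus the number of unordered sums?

17

Ordered (compositions into 4 parts): C(6,3) = 20.
Partitions of 7 into exactly 4 parts: 3.
Difference: 20 − 3 = 17.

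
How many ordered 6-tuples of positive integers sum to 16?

3003

By stars and bars with positive parts, the count is C(15,5) = 3003.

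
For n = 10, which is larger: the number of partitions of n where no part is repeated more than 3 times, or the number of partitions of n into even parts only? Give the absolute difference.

Partitions of 10 where no part is repeated more than 3 times: 29.
Partitions of 10 into even parts only: 7.
|29 − 7| = 22.

22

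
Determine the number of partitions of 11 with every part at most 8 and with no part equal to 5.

41

A partial list (first 12 by largest part):
8+3
8+2+1
8+1+1+1
7+4
7+3+1
7+2+2
7+2+1+1
7+1+1+1+1
6+4+1
6+3+2
6+3+1+1
6+2+2+1
…and 29 more, for 41 total.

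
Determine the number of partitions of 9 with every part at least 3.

Enumerating:
9
6 + 3
5 + 4
3 + 3 + 3

4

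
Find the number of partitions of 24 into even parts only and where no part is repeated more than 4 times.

A partial list (first 12 by largest part):
24
22,2
20,4
20,2,2
18,6
18,4,2
18,2,2,2
16,8
16,6,2
16,4,4
16,4,2,2
16,2,2,2,2
…and 48 more, for 60 total.

60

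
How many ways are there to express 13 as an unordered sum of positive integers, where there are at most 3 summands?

21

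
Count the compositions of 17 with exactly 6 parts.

Place 5 bars in the 16 internal gaps of a row of 17 dots: C(16,5) = 4368.

4368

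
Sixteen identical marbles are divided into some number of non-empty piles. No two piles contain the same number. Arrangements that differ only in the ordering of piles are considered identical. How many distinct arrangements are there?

32

There are too many to list fully; the first 12 (by largest part) are:
16
15 + 1
14 + 2
13 + 3
13 + 2 + 1
12 + 4
12 + 3 + 1
11 + 5
11 + 4 + 1
11 + 3 + 2
10 + 6
10 + 5 + 1
…and 20 more, for 32 total.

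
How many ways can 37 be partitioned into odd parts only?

Counting exhaustively, 760 partitions satisfy the conditions.

760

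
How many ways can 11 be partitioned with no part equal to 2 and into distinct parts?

7

They are:
11
10 + 1
8 + 3
7 + 4
7 + 3 + 1
6 + 5
6 + 4 + 1
That's 7 in total.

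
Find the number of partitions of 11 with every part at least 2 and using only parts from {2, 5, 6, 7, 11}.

Listing the qualifying partitions of 11:
11
7, 2, 2
6, 5
5, 2, 2, 2

4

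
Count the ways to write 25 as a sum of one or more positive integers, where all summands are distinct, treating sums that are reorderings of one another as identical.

142

Direct enumeration gives 142 partitions.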